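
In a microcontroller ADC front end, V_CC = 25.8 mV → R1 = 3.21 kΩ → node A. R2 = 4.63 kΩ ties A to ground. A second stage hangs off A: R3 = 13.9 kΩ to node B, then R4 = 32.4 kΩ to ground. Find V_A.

V_A ≈ 14.6 mV

The second stage (R3 + R4 = 46.30 kΩ) loads node A in parallel with R2.
Effective lower resistance at A: R2 ‖ 46.30 = 4.209 kΩ.
First divider: V_A = V_CC · 4.209/(3.21 + 4.209) = 14.64 mV.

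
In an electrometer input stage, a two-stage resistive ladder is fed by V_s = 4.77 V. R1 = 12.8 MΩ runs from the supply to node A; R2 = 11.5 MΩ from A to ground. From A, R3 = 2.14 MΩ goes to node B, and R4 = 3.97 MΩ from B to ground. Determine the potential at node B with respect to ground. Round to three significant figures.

The second stage (R3 + R4 = 6.110 MΩ) loads node A in parallel with R2.
Effective lower resistance at A: R2 ‖ 6.110 = 3.990 MΩ.
V_A = 4.77 × 3.990/(12.8 + 3.990) = 1.134 V.
Stage 2 is unloaded, so V_B = V_A · R4/(R3+R4) = 1.134 × 3.97/6.110 = 0.7365 V.

V_B ≈ 0.737 V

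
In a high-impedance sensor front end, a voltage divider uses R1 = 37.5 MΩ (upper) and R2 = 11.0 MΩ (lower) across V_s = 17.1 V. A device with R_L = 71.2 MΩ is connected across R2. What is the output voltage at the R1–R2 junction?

V_out ≈ 3.46 V

First combine the lower leg with the load: R2 ‖ R_L = 9.528 MΩ.
Then V_out = V_s · R2'/(R1 + R2') = 17.1 × 9.528/47.03 = 3.465 V.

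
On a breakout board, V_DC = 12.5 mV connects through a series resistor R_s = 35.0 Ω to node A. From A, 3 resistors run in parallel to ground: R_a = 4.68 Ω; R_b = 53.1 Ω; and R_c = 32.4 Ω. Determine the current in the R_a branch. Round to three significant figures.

Equivalent of the parallel group: R_p = 3.797 Ω.
V_A by voltage divider: V_A = 12.5 × 3.797/(35.0 + 3.797) = 1.223 mV.
I(R_a) = V_A / R_a = 1.223/4.68 = 0.2614 mA.
(Equivalently: I_total = 0.3222 mA, then current-divider fraction G_k/ΣG = 0.8113.)

I ≈ 0.261 mA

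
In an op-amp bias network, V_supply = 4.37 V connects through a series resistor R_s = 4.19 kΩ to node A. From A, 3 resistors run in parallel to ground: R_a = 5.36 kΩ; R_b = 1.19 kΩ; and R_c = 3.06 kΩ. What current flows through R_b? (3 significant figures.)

I ≈ 0.550 mA

Parallel bank: R_p = 1/(1/5.36 + 1/1.19 + 1/3.06) = 0.7387 kΩ.
V_A by voltage divider: V_A = 4.37 × 0.7387/(4.19 + 0.7387) = 0.6550 V.
Branch current I = V_A/R_b = 0.6550/1.19 = 0.5504 mA.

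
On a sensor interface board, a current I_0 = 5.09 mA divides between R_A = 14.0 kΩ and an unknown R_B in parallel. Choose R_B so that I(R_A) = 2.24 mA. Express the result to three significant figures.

In a two-way split, I_A/I_0 = R_B/(R_A + R_B).
2.24/5.09 = R_B/(R_A + R_B) → R_B = R_A · (0.4401)/(1 − 0.4401) = 14.0 × 0.7860 = 11.00 kΩ.

R_B ≈ 11.0 kΩ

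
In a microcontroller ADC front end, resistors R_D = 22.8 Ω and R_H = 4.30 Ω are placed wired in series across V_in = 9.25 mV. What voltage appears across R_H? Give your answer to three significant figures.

ΣR = 22.8 + 4.30 = 27.10 Ω.
V = V_in · R/ΣR = 9.25 × 0.1587 = 1.468 mV.

V ≈ 1.47 mV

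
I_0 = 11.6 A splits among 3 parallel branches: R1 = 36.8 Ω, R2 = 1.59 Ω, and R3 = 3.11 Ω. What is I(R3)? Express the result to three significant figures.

I ≈ 3.82 A

Total conductance ΣG = 1/36.8 + 1/1.59 + 1/3.11 = 0.9776 (units of 1/Ω).
Current divider: I(R3) = I_0 · G_k/ΣG = 11.6 × (0.3215/0.9776) = 11.6 × 0.3289 = 3.815 A.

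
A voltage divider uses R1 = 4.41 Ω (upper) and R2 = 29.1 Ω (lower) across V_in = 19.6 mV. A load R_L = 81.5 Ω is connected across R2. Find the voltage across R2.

R2 ‖ R_L = (29.1 × 81.5)/(29.1 + 81.5) = 21.44 Ω.
Now apply the divider: V_out = 19.6 × 0.8294 = 16.26 mV.

V_out ≈ 16.3 mV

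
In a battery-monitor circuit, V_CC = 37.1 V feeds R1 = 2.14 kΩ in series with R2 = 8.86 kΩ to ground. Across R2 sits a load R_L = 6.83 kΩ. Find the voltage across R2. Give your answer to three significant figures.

First combine the lower leg with the load: R2 ‖ R_L = 3.857 kΩ.
Now apply the divider: V_out = 37.1 × 0.6431 = 23.86 V.
(Unloaded it would be 29.9 V; the load pulls it down.)

V_out ≈ 23.9 V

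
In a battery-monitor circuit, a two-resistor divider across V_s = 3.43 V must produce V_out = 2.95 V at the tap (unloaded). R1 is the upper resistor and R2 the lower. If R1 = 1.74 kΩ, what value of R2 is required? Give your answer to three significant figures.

R2 ≈ 10.7 kΩ

V_out/V_s = R2/(R1+R2) = 0.8601.
Rearranging, R2 = R1·k/(1−k) = 1.74 × 6.146 = 10.69 kΩ.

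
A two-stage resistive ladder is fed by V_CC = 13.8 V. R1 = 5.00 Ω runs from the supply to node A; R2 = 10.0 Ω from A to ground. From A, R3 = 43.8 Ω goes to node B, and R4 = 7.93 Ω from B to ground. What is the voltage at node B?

Node A sees R2 in parallel with the series input of stage 2, R3 + R4 = 51.73 Ω.
Effective lower resistance at A: R2 ‖ 51.73 = 8.380 Ω.
So V_A = 13.8 × 0.6263 = 8.643 V.
Then the unloaded second divider: V_B = V_A × R4/(R3+R4) = 8.643 × 0.1533 = 1.325 V.

V_B ≈ 1.32 V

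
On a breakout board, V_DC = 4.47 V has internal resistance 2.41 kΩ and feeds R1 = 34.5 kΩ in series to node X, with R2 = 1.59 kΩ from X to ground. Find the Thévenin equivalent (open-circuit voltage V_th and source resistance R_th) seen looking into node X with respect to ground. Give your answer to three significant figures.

V_th ≈ 0.185 V, R_th ≈ 1.52 kΩ

R1' = 2.41 + 34.5 = 36.91 kΩ (source resistance + R1).
Open-circuit (no load on X): V_th = V_DC · R2/(R1' + R2) = 4.47 × 1.59/(36.91 + 1.59) = 0.1846 V.
Zeroing V_DC shorts the top of R1' to ground, so R_th = R1' ‖ R2 = 1.524 kΩ.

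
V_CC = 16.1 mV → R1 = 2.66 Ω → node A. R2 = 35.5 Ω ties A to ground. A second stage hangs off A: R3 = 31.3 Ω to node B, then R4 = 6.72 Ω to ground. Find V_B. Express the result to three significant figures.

V_B ≈ 2.49 mV

Node A sees R2 in parallel with the series input of stage 2, R3 + R4 = 38.02 Ω.
Effective lower resistance at A: R2 ‖ 38.02 = 18.36 Ω.
First divider: V_A = V_CC · 18.36/(2.66 + 18.36) = 14.06 mV.
Then the unloaded second divider: V_B = V_A × R4/(R3+R4) = 14.06 × 0.1767 = 2.486 mV.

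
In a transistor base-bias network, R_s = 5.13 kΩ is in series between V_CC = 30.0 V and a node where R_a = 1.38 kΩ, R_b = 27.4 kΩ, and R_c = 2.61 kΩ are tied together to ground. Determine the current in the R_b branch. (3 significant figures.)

Combine the parallel branches: R_p = (1/1.38 + 1/27.4 + 1/2.61)⁻¹ = 0.8739 kΩ.
Node voltage V_A = V_CC · R_p/(R_s + R_p) = 30.0 × 0.1456 = 4.367 V.
I(R_b) = V_A / R_b = 4.367/27.4 = 0.1594 mA.
(Check via current divider: I_total = 4.997 mA; share G_k/ΣG = 0.03189 → same result.)

I ≈ 0.159 mA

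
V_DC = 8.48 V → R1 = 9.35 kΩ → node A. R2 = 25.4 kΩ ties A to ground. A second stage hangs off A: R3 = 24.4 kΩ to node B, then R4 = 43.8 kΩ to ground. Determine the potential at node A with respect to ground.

Looking into the second stage from A: R3 + R4 = 68.20 kΩ appears in parallel with R2.
R2 ‖ (R3+R4) = 18.51 kΩ.
First divider: V_A = V_DC · 18.51/(9.35 + 18.51) = 5.634 V.

V_A ≈ 5.63 V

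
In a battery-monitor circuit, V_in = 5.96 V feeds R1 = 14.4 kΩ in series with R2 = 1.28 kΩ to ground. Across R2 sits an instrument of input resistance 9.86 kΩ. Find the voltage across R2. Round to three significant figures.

R2 ‖ R_L = (1.28 × 9.86)/(1.28 + 9.86) = 1.133 kΩ.
Now apply the divider: V_out = 5.96 × 0.07294 = 0.4347 V.

V_out ≈ 0.435 V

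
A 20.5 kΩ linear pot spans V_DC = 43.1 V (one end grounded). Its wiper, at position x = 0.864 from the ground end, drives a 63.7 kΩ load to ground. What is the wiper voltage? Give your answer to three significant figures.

V_out ≈ 35.9 V

Lower segment x·R_p = 17.71 kΩ; upper segment (1−x)·R_p = 2.788 kΩ.
R_L loads the lower segment: effective lower R = 13.86 kΩ.
Then V_out = V_DC · 13.86/(2.788 + 13.86) = 35.88 V.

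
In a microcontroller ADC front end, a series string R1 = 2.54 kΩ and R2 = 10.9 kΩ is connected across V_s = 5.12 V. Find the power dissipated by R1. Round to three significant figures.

Series current I = V_s/ΣR = 5.12/13.44 = 0.3810 mA.
P(R1) = I²·R1 = (0.3810)² × 2.54 = 0.3686 mW.

P ≈ 0.369 mW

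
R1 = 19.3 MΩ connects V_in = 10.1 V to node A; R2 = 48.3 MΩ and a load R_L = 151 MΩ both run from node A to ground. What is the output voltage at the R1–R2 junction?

R2 ‖ R_L = (48.3 × 151)/(48.3 + 151) = 36.59 MΩ.
Then V_out = V_in · R2'/(R1 + R2') = 10.1 × 36.59/55.89 = 6.613 V.
(Unloaded it would be 7.22 V; the load pulls it down.)

V_out ≈ 6.61 V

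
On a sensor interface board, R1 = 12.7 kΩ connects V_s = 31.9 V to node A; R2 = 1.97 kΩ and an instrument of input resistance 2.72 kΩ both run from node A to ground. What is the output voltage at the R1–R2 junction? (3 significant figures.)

V_out ≈ 2.63 V

R2 ‖ R_L = (1.97 × 2.72)/(1.97 + 2.72) = 1.143 kΩ.
Voltage divider with the loaded lower leg: V_out = 31.9 × 1.143/(12.7 + 1.143) = 31.9 × 0.08254 = 2.633 V.
(Unloaded it would be 4.28 V; the load pulls it down.)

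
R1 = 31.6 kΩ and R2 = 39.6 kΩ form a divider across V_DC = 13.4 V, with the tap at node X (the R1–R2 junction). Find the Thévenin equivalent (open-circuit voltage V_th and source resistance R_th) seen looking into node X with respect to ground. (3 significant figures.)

Open-circuit (no load on X): V_th = V_DC · R2/(R1 + R2) = 13.4 × 39.6/(31.60 + 39.6) = 7.453 V.
With V_DC suppressed (replaced by a short), R_th = R1 ‖ R2 = (31.60 × 39.6)/(31.60 + 39.6) = 17.58 kΩ.

V_th ≈ 7.45 V, R_th ≈ 17.6 kΩ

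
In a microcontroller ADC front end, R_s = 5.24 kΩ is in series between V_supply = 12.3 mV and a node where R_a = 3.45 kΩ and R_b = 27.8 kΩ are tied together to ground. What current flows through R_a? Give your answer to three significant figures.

I ≈ 1.32 µA

Parallel bank: R_p = 1/(1/3.45 + 1/27.8) = 3.069 kΩ.
V_A by voltage divider: V_A = 12.3 × 3.069/(5.24 + 3.069) = 4.543 mV.
I(R_a) = V_A / R_a = 4.543/3.45 = 1.317 µA.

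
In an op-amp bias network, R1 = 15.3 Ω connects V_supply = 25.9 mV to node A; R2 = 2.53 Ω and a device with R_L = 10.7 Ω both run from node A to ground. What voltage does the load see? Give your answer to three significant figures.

The load sits in parallel with R2, giving an effective lower resistance R2' = R2·R_L/(R2+R_L) = 2.046 Ω.
Now apply the divider: V_out = 25.9 × 0.1180 = 3.055 mV.
(Unloaded it would be 3.68 mV; the load pulls it down.)

V_out ≈ 3.06 mV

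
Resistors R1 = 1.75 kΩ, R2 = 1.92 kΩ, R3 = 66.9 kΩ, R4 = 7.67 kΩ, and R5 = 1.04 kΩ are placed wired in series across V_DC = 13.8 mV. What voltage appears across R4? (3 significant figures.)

V ≈ 1.34 mV

Series total: ΣR = 1.75 + 1.92 + 66.9 + 7.67 + 1.04 = 79.28 kΩ.
V = V_DC · R/ΣR = 13.8 × 0.09675 = 1.335 mV.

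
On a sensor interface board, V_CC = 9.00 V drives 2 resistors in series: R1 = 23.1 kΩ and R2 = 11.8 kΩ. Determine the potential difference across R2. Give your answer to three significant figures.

V ≈ 3.04 V

Total series resistance ΣR = 23.1 + 11.8 = 34.90 kΩ.
Voltage divider: V = V_CC · (11.80 / 34.90) = 9.00 × 0.3381 = 3.043 V.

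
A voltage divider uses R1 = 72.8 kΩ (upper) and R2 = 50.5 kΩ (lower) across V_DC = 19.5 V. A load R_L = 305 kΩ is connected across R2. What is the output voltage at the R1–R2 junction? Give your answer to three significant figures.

First combine the lower leg with the load: R2 ‖ R_L = 43.33 kΩ.
Voltage divider with the loaded lower leg: V_out = 19.5 × 43.33/(72.8 + 43.33) = 19.5 × 0.3731 = 7.275 V.

V_out ≈ 7.28 V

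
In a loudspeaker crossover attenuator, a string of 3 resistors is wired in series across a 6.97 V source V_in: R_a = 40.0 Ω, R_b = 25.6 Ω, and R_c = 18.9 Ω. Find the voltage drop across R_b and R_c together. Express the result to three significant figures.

Total series resistance ΣR = 40.0 + 25.6 + 18.9 = 84.50 Ω.
R_{R_b..R_c} = 25.6 + 18.9 = 44.50 Ω.
V = V_in · R/ΣR = 6.97 × 0.5266 = 3.671 V.

V ≈ 3.67 V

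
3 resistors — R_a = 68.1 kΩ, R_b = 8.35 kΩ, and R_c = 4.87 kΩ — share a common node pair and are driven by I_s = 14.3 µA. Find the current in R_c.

I ≈ 8.64 µA

Total conductance ΣG = 1/68.1 + 1/8.35 + 1/4.87 = 0.3398 (units of 1/kΩ).
By the current-divider rule, I = I_s · G_k/ΣG = 14.3 × 0.6043 = 8.642 µA.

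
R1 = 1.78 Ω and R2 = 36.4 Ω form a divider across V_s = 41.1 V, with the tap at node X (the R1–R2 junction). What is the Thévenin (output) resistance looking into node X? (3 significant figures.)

R_th ≈ 1.70 Ω

Zeroing V_s shorts the top of R1 to ground, so R_th = R1 ‖ R2 = 1.697 Ω.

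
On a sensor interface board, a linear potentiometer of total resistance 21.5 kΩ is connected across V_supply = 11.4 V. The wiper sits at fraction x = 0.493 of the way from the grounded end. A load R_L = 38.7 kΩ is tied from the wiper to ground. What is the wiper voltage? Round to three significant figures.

Lower segment x·R_p = 10.60 kΩ; upper segment (1−x)·R_p = 10.90 kΩ.
R_L loads the lower segment: effective lower R = 8.321 kΩ.
Loaded-divider output: V_out = 11.4 × 0.4329 = 4.935 V.

V_out ≈ 4.93 V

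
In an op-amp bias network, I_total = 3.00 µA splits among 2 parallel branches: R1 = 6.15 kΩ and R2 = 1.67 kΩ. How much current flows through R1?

Two-branch current divider: I_k = I_total · R_other/(R_1 + R_2).
I(R1) = 3.00 × 1.67/(6.15 + 1.67) = 3.00 × 0.2136 = 0.6407 µA.

I ≈ 0.641 µA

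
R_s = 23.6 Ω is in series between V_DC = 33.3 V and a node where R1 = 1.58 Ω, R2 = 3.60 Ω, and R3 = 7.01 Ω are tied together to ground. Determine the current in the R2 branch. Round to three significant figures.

Combine the parallel branches: R_p = (1/1.58 + 1/3.60 + 1/7.01)⁻¹ = 0.9494 Ω.
V_A = 33.3 × 0.9494/24.55 = 1.288 V.
I(R2) = V_A / R2 = 1.288/3.60 = 0.3577 A.

I ≈ 0.358 A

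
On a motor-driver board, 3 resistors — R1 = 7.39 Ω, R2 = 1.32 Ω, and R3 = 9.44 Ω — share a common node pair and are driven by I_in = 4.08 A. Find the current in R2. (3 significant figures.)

Conductances: ΣG = 1/7.39 + 1/1.32 + 1/9.44 = 0.9988 (1/Ω).
By the current-divider rule, I = I_in · G_k/ΣG = 4.08 × 0.7585 = 3.095 A.

I ≈ 3.09 A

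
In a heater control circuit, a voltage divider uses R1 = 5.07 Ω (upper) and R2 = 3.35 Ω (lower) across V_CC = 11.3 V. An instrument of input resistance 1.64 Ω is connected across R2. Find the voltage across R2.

First combine the lower leg with the load: R2 ‖ R_L = 1.101 Ω.
Then V_out = V_CC · R2'/(R1 + R2') = 11.3 × 1.101/6.171 = 2.016 V.
(Unloaded it would be 4.50 V; the load pulls it down.)

V_out ≈ 2.02 V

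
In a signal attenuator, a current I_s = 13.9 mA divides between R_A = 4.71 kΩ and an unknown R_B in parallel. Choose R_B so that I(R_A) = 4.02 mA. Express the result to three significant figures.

In a two-way split, I_A/I_s = R_B/(R_A + R_B).
4.02/13.9 = R_B/(R_A + R_B) → R_B = R_A · (0.2892)/(1 − 0.2892) = 4.71 × 0.4069 = 1.916 kΩ.

R_B ≈ 1.92 kΩ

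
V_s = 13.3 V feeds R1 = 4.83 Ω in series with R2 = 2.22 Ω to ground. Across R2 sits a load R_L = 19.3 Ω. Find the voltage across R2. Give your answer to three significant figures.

V_out ≈ 3.88 V

The load sits in parallel with R2, giving an effective lower resistance R2' = R2·R_L/(R2+R_L) = 1.991 Ω.
Then V_out = V_s · R2'/(R1 + R2') = 13.3 × 1.991/6.821 = 3.882 V.
(Unloaded it would be 4.19 V; the load pulls it down.)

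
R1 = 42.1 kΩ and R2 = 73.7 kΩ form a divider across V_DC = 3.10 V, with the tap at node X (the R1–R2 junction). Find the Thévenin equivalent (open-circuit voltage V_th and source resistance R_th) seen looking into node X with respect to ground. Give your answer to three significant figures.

V_th ≈ 1.97 V, R_th ≈ 26.8 kΩ

With X open, the divider is unloaded: V_th = 3.10 × 73.7/115.8 = 1.973 V.
With V_DC suppressed (replaced by a short), R_th = R1 ‖ R2 = (42.10 × 73.7)/(42.10 + 73.7) = 26.79 kΩ.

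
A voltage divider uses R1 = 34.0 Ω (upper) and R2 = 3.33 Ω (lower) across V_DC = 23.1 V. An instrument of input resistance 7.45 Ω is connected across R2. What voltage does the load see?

R2 ‖ R_L = (3.33 × 7.45)/(3.33 + 7.45) = 2.301 Ω.
Voltage divider with the loaded lower leg: V_out = 23.1 × 2.301/(34.0 + 2.301) = 23.1 × 0.06340 = 1.464 V.
(Unloaded it would be 2.06 V; the load pulls it down.)

V_out ≈ 1.46 V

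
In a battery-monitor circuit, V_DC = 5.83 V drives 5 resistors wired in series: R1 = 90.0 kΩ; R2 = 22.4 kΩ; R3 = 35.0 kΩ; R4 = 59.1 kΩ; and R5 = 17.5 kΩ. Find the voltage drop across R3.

V ≈ 0.911 V

Series total: ΣR = 90.0 + 22.4 + 35.0 + 59.1 + 17.5 = 224.0 kΩ.
By the voltage-divider rule, V = 5.83 × 35.00/224.0 = 0.9109 V.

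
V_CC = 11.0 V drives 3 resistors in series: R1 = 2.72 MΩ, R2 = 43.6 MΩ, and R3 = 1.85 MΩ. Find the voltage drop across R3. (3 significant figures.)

Total series resistance ΣR = 2.72 + 43.6 + 1.85 = 48.17 MΩ.
By the voltage-divider rule, V = 11.0 × 1.850/48.17 = 0.4225 V.

V ≈ 0.422 V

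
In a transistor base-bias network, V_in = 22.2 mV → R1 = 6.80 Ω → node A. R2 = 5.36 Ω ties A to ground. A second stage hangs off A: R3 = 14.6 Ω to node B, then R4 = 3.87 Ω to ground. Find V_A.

The second stage (R3 + R4 = 18.47 Ω) loads node A in parallel with R2.
Effective lower resistance at A: R2 ‖ 18.47 = 4.154 Ω.
So V_A = 22.2 × 0.3792 = 8.419 mV.

V_A ≈ 8.42 mV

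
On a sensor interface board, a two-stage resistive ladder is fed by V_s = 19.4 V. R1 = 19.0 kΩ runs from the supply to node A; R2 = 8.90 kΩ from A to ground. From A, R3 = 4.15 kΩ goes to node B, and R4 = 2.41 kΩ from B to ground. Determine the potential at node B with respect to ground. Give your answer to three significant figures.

V_B ≈ 1.18 V

Looking into the second stage from A: R3 + R4 = 6.560 kΩ appears in parallel with R2.
R2 ‖ (R3+R4) = 3.776 kΩ.
So V_A = 19.4 × 0.1658 = 3.217 V.
V_B = V_A × 0.3674 = 1.182 V.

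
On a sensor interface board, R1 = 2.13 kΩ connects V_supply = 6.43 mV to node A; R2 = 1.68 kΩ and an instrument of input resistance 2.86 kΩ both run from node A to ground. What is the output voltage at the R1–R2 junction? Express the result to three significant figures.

The load sits in parallel with R2, giving an effective lower resistance R2' = R2·R_L/(R2+R_L) = 1.058 kΩ.
Voltage divider with the loaded lower leg: V_out = 6.43 × 1.058/(2.13 + 1.058) = 6.43 × 0.3319 = 2.134 mV.

V_out ≈ 2.13 mV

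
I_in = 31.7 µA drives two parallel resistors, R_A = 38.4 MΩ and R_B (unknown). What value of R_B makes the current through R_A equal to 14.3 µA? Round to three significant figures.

R_B ≈ 31.6 MΩ

In a two-way split, I_A/I_in = R_B/(R_A + R_B).
With f = 0.4511, R_B = R_A · f/(1−f) = 38.4 × 0.8218 = 31.56 MΩ.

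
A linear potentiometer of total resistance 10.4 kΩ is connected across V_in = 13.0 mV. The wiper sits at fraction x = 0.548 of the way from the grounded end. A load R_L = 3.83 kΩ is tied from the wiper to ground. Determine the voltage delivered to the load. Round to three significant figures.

V_out ≈ 4.26 mV

The pot divides into 4.701 kΩ above the wiper and 5.699 kΩ below.
R_L loads the lower segment: effective lower R = 2.291 kΩ.
Then V_out = V_in · 2.291/(4.701 + 2.291) = 4.259 mV.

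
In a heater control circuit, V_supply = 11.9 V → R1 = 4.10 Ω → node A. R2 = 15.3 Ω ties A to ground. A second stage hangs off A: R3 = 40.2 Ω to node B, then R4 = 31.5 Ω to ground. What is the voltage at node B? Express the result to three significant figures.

V_B ≈ 3.95 V

The second stage (R3 + R4 = 71.70 Ω) loads node A in parallel with R2.
Effective lower resistance at A: R2 ‖ 71.70 = 12.61 Ω.
V_A = 11.9 × 12.61/(4.10 + 12.61) = 8.980 V.
Then the unloaded second divider: V_B = V_A × R4/(R3+R4) = 8.980 × 0.4393 = 3.945 V.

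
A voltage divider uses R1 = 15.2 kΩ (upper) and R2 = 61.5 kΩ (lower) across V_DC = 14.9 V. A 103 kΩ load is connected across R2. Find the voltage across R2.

R2 ‖ R_L = (61.5 × 103)/(61.5 + 103) = 38.51 kΩ.
Voltage divider with the loaded lower leg: V_out = 14.9 × 38.51/(15.2 + 38.51) = 14.9 × 0.7170 = 10.68 V.
(Unloaded it would be 11.9 V; the load pulls it down.)

V_out ≈ 10.7 V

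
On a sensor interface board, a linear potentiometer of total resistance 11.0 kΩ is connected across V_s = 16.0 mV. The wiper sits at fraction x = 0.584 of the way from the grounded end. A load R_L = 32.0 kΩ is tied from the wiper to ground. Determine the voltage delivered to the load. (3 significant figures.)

V_out ≈ 8.62 mV

The pot divides into 4.576 kΩ above the wiper and 6.424 kΩ below.
(x·R_p) ‖ R_L = 5.350 kΩ.
Loaded-divider output: V_out = 16.0 × 0.5390 = 8.624 mV.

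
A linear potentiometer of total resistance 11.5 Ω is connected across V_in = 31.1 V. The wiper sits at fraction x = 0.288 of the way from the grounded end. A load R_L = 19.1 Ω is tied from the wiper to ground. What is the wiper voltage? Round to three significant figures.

Lower segment x·R_p = 3.312 Ω; upper segment (1−x)·R_p = 8.188 Ω.
Lower segment in parallel with the load: 3.312 ‖ 19.1 = 2.823 Ω.
Loaded-divider output: V_out = 31.1 × 0.2564 = 7.972 V.
(Unloaded: V_out = x·V_in = 8.96 V.)

V_out ≈ 7.97 V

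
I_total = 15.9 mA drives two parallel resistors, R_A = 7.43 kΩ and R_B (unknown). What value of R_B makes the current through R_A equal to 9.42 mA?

In a two-way split, I_A/I_total = R_B/(R_A + R_B).
9.42/15.9 = R_B/(R_A + R_B) → R_B = R_A · (0.5925)/(1 − 0.5925) = 7.43 × 1.454 = 10.80 kΩ.

R_B ≈ 10.8 kΩ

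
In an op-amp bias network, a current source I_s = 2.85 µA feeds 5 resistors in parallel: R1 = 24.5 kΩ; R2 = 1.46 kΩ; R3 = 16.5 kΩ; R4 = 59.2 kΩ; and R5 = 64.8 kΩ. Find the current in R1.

ΣG = 1/24.5 + 1/1.46 + 1/16.5 + 1/59.2 + 1/64.8 = 0.8187.
Current divider: I(R1) = I_s · G_k/ΣG = 2.85 × (0.04082/0.8187) = 2.85 × 0.04986 = 0.1421 µA.

I ≈ 0.142 µA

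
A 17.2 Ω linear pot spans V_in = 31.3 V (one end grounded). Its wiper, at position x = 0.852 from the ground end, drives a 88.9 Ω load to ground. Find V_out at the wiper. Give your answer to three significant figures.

Split the track: R_lower = x·R_p = 14.65 Ω, R_upper = (1−x)·R_p = 2.546 Ω.
R_L loads the lower segment: effective lower R = 12.58 Ω.
Loaded-divider output: V_out = 31.3 × 0.8317 = 26.03 V.
(Unloaded: V_out = x·V_in = 26.7 V.)

V_out ≈ 26.0 V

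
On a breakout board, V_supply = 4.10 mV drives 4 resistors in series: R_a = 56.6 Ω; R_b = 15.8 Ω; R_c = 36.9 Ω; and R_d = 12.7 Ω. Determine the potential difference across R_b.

V ≈ 0.531 mV

ΣR = 56.6 + 15.8 + 36.9 + 12.7 = 122.0 Ω.
Voltage divider: V = V_supply · (15.80 / 122.0) = 4.10 × 0.1295 = 0.5310 mV.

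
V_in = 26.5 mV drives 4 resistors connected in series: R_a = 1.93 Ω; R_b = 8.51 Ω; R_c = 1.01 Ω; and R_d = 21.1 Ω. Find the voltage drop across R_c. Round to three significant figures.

Total series resistance ΣR = 1.93 + 8.51 + 1.01 + 21.1 = 32.55 Ω.
By the voltage-divider rule, V = 26.5 × 1.010/32.55 = 0.8223 mV.

V ≈ 0.822 mV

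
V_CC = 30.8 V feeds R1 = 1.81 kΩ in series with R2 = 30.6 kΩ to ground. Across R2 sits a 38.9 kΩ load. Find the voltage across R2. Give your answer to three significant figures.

First combine the lower leg with the load: R2 ‖ R_L = 17.13 kΩ.
Then V_out = V_CC · R2'/(R1 + R2') = 30.8 × 17.13/18.94 = 27.86 V.
(Unloaded it would be 29.1 V; the load pulls it down.)

V_out ≈ 27.9 V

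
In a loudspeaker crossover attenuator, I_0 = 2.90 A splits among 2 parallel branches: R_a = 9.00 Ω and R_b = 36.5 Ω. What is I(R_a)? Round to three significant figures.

Two-branch current divider: I_k = I_0 · R_other/(R_1 + R_2).
So I = 2.90 × 36.5/45.50 = 2.326 A.

I ≈ 2.33 A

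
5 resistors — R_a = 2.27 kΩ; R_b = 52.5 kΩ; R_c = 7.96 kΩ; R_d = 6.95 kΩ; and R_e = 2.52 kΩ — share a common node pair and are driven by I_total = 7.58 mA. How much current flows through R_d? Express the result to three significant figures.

I ≈ 0.969 mA

Total conductance ΣG = 1/2.27 + 1/52.5 + 1/7.96 + 1/6.95 + 1/2.52 = 1.126 (units of 1/kΩ).
R_d takes the fraction G_k/ΣG = 0.1439/1.126 = 0.1278, so I = 7.58 × 0.1278 = 0.9687 mA.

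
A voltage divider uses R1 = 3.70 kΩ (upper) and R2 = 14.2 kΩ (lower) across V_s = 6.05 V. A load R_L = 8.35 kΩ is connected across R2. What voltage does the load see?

V_out ≈ 3.55 V

The load sits in parallel with R2, giving an effective lower resistance R2' = R2·R_L/(R2+R_L) = 5.258 kΩ.
Voltage divider with the loaded lower leg: V_out = 6.05 × 5.258/(3.70 + 5.258) = 6.05 × 0.5870 = 3.551 V.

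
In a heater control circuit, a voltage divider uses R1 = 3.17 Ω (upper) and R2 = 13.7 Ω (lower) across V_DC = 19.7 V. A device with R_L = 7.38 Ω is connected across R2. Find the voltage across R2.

V_out ≈ 11.9 V

R2 ‖ R_L = (13.7 × 7.38)/(13.7 + 7.38) = 4.796 Ω.
Then V_out = V_DC · R2'/(R1 + R2') = 19.7 × 4.796/7.966 = 11.86 V.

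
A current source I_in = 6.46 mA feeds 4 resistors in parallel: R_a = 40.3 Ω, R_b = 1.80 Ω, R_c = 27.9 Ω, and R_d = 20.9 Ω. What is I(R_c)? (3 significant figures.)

Conductances: ΣG = 1/40.3 + 1/1.80 + 1/27.9 + 1/20.9 = 0.6641 (1/Ω).
R_c takes the fraction G_k/ΣG = 0.03584/0.6641 = 0.05397, so I = 6.46 × 0.05397 = 0.3487 mA.

I ≈ 0.349 mA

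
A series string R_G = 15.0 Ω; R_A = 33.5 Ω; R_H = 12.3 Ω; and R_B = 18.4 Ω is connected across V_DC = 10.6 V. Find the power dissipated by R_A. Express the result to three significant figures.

Series current I = V_DC/ΣR = 10.6/79.20 = 0.1338 A.
V(R_A) = I·R = 4.484 V; P = V·I = 4.484 × 0.1338 = 0.6001 W.

P ≈ 0.600 W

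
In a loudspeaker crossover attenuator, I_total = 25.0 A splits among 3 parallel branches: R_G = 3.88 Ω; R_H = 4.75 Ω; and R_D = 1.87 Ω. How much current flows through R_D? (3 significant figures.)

I ≈ 13.3 A

ΣG = 1/3.88 + 1/4.75 + 1/1.87 = 1.003.
Current divider: I(R_D) = I_total · G_k/ΣG = 25.0 × (0.5348/1.003) = 25.0 × 0.5332 = 13.33 A.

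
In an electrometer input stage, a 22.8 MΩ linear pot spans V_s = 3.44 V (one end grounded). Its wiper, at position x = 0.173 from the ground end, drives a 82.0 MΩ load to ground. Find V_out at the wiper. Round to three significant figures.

V_out ≈ 0.572 V

Lower segment x·R_p = 3.944 MΩ; upper segment (1−x)·R_p = 18.86 MΩ.
Lower segment in parallel with the load: 3.944 ‖ 82.0 = 3.763 MΩ.
V_out = 3.44 × 3.763/(18.86 + 3.763) = 0.5724 V.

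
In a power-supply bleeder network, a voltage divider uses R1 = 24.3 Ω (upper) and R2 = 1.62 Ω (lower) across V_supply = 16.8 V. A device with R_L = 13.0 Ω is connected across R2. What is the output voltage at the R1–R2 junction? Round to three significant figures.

First combine the lower leg with the load: R2 ‖ R_L = 1.440 Ω.
Then V_out = V_supply · R2'/(R1 + R2') = 16.8 × 1.440/25.74 = 0.9402 V.
(Unloaded it would be 1.05 V; the load pulls it down.)

V_out ≈ 0.940 V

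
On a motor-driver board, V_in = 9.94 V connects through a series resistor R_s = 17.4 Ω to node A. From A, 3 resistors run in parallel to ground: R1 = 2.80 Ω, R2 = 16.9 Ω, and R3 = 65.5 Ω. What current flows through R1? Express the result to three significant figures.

I ≈ 0.417 A

Combine the parallel branches: R_p = (1/2.80 + 1/16.9 + 1/65.5)⁻¹ = 2.317 Ω.
V_A = 9.94 × 2.317/19.72 = 1.168 V.
I(R1) = V_A / R1 = 1.168/2.80 = 0.4172 A.
(Equivalently: I_total = 0.5041 A, then current-divider fraction G_k/ΣG = 0.8275.)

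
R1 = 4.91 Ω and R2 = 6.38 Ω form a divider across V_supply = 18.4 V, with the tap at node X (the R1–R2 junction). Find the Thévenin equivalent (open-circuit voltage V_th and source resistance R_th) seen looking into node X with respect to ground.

With X open, the divider is unloaded: V_th = 18.4 × 6.38/11.29 = 10.40 V.
Zeroing V_supply shorts the top of R1 to ground, so R_th = R1 ‖ R2 = 2.775 Ω.

V_th ≈ 10.4 V, R_th ≈ 2.77 Ω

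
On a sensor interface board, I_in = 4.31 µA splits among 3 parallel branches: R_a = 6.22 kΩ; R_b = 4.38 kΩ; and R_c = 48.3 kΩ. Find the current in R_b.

I ≈ 2.40 µA

ΣG = 1/6.22 + 1/4.38 + 1/48.3 = 0.4098.
R_b takes the fraction G_k/ΣG = 0.2283/0.4098 = 0.5571, so I = 4.31 × 0.5571 = 2.401 µA.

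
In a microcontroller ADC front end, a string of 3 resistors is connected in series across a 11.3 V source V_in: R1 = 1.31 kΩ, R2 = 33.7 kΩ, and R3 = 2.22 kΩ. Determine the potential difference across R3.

V ≈ 0.674 V

Series total: ΣR = 1.31 + 33.7 + 2.22 = 37.23 kΩ.
By the voltage-divider rule, V = 11.3 × 2.220/37.23 = 0.6738 V.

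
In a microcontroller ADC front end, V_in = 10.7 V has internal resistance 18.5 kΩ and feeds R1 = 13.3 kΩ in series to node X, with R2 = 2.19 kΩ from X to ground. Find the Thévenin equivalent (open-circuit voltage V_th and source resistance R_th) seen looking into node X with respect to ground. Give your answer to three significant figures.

V_th ≈ 0.689 V, R_th ≈ 2.05 kΩ

R1' = 18.5 + 13.3 = 31.80 kΩ (source resistance + R1).
With X open, the divider is unloaded: V_th = 10.7 × 2.19/33.99 = 0.6894 V.
Zeroing V_in shorts the top of R1' to ground, so R_th = R1' ‖ R2 = 2.049 kΩ.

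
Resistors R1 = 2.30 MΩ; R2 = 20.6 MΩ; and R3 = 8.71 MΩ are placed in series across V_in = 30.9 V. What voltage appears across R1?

V ≈ 2.25 V

Total series resistance ΣR = 2.30 + 20.6 + 8.71 = 31.61 MΩ.
V = V_in · R/ΣR = 30.9 × 0.07276 = 2.248 V.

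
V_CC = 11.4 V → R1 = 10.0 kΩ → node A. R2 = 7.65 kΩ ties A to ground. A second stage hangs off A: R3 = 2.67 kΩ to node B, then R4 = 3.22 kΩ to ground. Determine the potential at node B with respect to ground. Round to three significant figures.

The second stage (R3 + R4 = 5.890 kΩ) loads node A in parallel with R2.
Effective lower resistance at A: R2 ‖ 5.890 = 3.328 kΩ.
So V_A = 11.4 × 0.2497 = 2.846 V.
Then the unloaded second divider: V_B = V_A × R4/(R3+R4) = 2.846 × 0.5467 = 1.556 V.

V_B ≈ 1.56 V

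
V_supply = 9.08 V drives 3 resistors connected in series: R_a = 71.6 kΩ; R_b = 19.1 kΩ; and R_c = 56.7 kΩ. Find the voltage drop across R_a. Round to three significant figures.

Total series resistance ΣR = 71.6 + 19.1 + 56.7 = 147.4 kΩ.
V = V_supply · R/ΣR = 9.08 × 0.4858 = 4.411 V.

V ≈ 4.41 V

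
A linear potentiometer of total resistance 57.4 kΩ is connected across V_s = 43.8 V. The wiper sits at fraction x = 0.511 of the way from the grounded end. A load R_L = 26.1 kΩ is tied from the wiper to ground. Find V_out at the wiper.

Lower segment x·R_p = 29.33 kΩ; upper segment (1−x)·R_p = 28.07 kΩ.
(x·R_p) ‖ R_L = 13.81 kΩ.
Loaded-divider output: V_out = 43.8 × 0.3298 = 14.44 V.

V_out ≈ 14.4 V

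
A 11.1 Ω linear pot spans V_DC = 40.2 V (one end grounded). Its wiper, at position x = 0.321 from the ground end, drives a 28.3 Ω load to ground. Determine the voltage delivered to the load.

The pot divides into 7.537 Ω above the wiper and 3.563 Ω below.
Lower segment in parallel with the load: 3.563 ‖ 28.3 = 3.165 Ω.
Then V_out = V_DC · 3.165/(7.537 + 3.165) = 11.89 V.

V_out ≈ 11.9 V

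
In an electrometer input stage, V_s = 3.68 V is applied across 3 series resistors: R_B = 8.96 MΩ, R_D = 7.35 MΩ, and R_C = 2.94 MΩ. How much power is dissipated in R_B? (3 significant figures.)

Series current I = V_s/ΣR = 3.68/19.25 = 0.1912 µA.
P(R_B) = I²·R_B = (0.1912)² × 8.96 = 0.3274 µW.

P ≈ 0.327 µW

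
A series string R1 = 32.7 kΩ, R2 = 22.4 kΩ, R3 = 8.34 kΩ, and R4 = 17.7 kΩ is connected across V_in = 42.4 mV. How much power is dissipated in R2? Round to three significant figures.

ΣR = 81.14 kΩ → I = 42.4/81.14 = 0.5226 µA.
P(R2) = I²·R2 = (0.5226)² × 22.4 = 6.117 nW.

P ≈ 6.12 nW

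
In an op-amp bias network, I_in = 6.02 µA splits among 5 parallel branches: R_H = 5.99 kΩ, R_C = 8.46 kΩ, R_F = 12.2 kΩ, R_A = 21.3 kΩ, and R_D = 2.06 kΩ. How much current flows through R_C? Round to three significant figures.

Total conductance ΣG = 1/5.99 + 1/8.46 + 1/12.2 + 1/21.3 + 1/2.06 = 0.8995 (units of 1/kΩ).
R_C takes the fraction G_k/ΣG = 0.1182/0.8995 = 0.1314, so I = 6.02 × 0.1314 = 0.7911 µA.

I ≈ 0.791 µA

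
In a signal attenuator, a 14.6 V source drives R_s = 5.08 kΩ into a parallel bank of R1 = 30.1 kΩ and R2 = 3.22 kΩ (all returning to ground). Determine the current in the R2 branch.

I ≈ 1.65 mA

Combine the parallel branches: R_p = (1/30.1 + 1/3.22)⁻¹ = 2.909 kΩ.
V_A by voltage divider: V_A = 14.6 × 2.909/(5.08 + 2.909) = 5.316 V.
I(R2) = V_A / R2 = 5.316/3.22 = 1.651 mA.
(Equivalently: I_total = 1.828 mA, then current-divider fraction G_k/ΣG = 0.9034.)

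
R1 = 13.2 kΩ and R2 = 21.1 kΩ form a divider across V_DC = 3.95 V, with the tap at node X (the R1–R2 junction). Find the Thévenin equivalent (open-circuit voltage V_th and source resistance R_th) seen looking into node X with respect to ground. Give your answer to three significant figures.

V_th ≈ 2.43 V, R_th ≈ 8.12 kΩ

Open-circuit (no load on X): V_th = V_DC · R2/(R1 + R2) = 3.95 × 21.1/(13.20 + 21.1) = 2.430 V.
With V_DC suppressed (replaced by a short), R_th = R1 ‖ R2 = (13.20 × 21.1)/(13.20 + 21.1) = 8.120 kΩ.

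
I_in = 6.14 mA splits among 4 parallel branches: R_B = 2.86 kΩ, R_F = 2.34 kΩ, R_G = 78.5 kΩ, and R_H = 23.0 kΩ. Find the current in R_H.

I ≈ 0.320 mA

Total conductance ΣG = 1/2.86 + 1/2.34 + 1/78.5 + 1/23.0 = 0.8332 (units of 1/kΩ).
Current divider: I(R_H) = I_in · G_k/ΣG = 6.14 × (0.04348/0.8332) = 6.14 × 0.05218 = 0.3204 mA.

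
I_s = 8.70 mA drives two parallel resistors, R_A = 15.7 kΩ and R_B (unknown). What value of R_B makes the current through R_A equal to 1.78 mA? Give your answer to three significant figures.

The fraction through R_A equals R_B/(R_A+R_B).
1.78/8.70 = R_B/(R_A + R_B) → R_B = R_A · (0.2046)/(1 − 0.2046) = 15.7 × 0.2572 = 4.038 kΩ.

R_B ≈ 4.04 kΩ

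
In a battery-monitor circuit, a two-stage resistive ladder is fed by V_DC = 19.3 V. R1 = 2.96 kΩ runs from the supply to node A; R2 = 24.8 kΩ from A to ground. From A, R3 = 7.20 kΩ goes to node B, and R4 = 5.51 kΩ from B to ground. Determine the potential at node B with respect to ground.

V_B ≈ 6.19 V

Node A sees R2 in parallel with the series input of stage 2, R3 + R4 = 12.71 kΩ.
Effective lower resistance at A: R2 ‖ 12.71 = 8.403 kΩ.
V_A = 19.3 × 8.403/(2.96 + 8.403) = 14.27 V.
Stage 2 is unloaded, so V_B = V_A · R4/(R3+R4) = 14.27 × 5.51/12.71 = 6.187 V.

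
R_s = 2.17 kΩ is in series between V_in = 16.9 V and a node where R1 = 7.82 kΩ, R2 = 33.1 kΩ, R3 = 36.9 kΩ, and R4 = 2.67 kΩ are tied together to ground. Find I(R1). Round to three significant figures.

I ≈ 0.976 mA

Parallel bank: R_p = 1/(1/7.82 + 1/33.1 + 1/36.9 + 1/2.67) = 1.787 kΩ.
V_A by voltage divider: V_A = 16.9 × 1.787/(2.17 + 1.787) = 7.631 V.
Branch current I = V_A/R1 = 7.631/7.82 = 0.9759 mA.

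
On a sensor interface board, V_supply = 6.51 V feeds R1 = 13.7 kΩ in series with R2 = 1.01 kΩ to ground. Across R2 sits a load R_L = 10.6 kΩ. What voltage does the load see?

First combine the lower leg with the load: R2 ‖ R_L = 0.9221 kΩ.
Then V_out = V_supply · R2'/(R1 + R2') = 6.51 × 0.9221/14.62 = 0.4105 V.

V_out ≈ 0.411 V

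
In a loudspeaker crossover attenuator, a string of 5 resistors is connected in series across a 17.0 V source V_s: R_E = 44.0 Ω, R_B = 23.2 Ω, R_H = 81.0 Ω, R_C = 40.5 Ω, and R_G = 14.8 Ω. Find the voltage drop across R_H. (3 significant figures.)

Total series resistance ΣR = 44.0 + 23.2 + 81.0 + 40.5 + 14.8 = 203.5 Ω.
Voltage divider: V = V_s · (81.00 / 203.5) = 17.0 × 0.3980 = 6.767 V.

V ≈ 6.77 V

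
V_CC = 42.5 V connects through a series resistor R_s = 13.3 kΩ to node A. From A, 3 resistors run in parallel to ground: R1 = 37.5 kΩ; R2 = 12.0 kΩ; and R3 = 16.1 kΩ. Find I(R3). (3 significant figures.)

Parallel bank: R_p = 1/(1/37.5 + 1/12.0 + 1/16.1) = 5.810 kΩ.
Node voltage V_A = V_CC · R_p/(R_s + R_p) = 42.5 × 0.3040 = 12.92 V.
I(R3) = V_A / R3 = 12.92/16.1 = 0.8026 mA.

I ≈ 0.803 mA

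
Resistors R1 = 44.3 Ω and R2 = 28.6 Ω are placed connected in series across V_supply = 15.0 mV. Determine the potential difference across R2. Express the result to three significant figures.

ΣR = 44.3 + 28.6 = 72.90 Ω.
Voltage divider: V = V_supply · (28.60 / 72.90) = 15.0 × 0.3923 = 5.885 mV.

V ≈ 5.88 mV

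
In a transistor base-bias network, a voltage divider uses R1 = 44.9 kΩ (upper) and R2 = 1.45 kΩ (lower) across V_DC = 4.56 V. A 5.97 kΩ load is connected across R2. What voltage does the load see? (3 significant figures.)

The load sits in parallel with R2, giving an effective lower resistance R2' = R2·R_L/(R2+R_L) = 1.167 kΩ.
Voltage divider with the loaded lower leg: V_out = 4.56 × 1.167/(44.9 + 1.167) = 4.56 × 0.02533 = 0.1155 V.
(Unloaded it would be 0.143 V; the load pulls it down.)

V_out ≈ 0.115 V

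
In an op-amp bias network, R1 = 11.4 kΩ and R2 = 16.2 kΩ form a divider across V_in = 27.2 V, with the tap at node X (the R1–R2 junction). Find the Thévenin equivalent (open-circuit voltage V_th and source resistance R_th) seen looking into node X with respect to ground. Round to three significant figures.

V_th ≈ 16.0 V, R_th ≈ 6.69 kΩ

Open-circuit (no load on X): V_th = V_in · R2/(R1 + R2) = 27.2 × 16.2/(11.40 + 16.2) = 15.97 V.
Zeroing V_in shorts the top of R1 to ground, so R_th = R1 ‖ R2 = 6.691 kΩ.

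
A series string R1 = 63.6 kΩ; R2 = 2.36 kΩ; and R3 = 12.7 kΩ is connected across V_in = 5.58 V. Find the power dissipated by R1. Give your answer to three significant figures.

ΣR = 78.66 kΩ → I = 5.58/78.66 = 0.07094 mA.
P(R1) = I²·R1 = (0.07094)² × 63.6 = 0.3200 mW.

P ≈ 0.320 mW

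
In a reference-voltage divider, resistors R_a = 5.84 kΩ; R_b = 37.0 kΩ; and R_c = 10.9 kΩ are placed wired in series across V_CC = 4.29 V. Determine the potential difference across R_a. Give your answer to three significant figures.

ΣR = 5.84 + 37.0 + 10.9 = 53.74 kΩ.
Voltage divider: V = V_CC · (5.840 / 53.74) = 4.29 × 0.1087 = 0.4662 V.

V ≈ 0.466 V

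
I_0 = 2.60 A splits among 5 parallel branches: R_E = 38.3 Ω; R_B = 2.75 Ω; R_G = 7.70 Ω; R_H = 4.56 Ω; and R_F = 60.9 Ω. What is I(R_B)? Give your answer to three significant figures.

I ≈ 1.25 A

ΣG = 1/38.3 + 1/2.75 + 1/7.70 + 1/4.56 + 1/60.9 = 0.7553.
R_B takes the fraction G_k/ΣG = 0.3636/0.7553 = 0.4814, so I = 2.60 × 0.4814 = 1.252 A.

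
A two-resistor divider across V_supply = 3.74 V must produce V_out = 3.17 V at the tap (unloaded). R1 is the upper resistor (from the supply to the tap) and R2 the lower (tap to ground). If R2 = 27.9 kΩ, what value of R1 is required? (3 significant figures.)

R1 ≈ 5.02 kΩ

The divider ratio is R2/(R1+R2) = 3.17/3.74 = 0.8476.
Rearranging, R1 = R2·(1−k)/k = 27.9 × 0.1798 = 5.017 kΩ.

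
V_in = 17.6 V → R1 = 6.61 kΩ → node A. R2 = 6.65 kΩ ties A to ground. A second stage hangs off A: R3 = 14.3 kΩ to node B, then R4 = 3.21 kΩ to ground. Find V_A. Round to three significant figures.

V_A ≈ 7.42 V

Looking into the second stage from A: R3 + R4 = 17.51 kΩ appears in parallel with R2.
R2 ‖ (R3+R4) = 4.820 kΩ.
So V_A = 17.6 × 0.4217 = 7.422 V.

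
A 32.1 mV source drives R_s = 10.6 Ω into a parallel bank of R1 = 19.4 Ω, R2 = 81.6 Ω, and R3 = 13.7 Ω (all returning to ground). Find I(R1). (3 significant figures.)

Parallel bank: R_p = 1/(1/19.4 + 1/81.6 + 1/13.7) = 7.310 Ω.
V_A by voltage divider: V_A = 32.1 × 7.310/(10.6 + 7.310) = 13.10 mV.
Branch current I = V_A/R1 = 13.10/19.4 = 0.6754 mA.

I ≈ 0.675 mA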